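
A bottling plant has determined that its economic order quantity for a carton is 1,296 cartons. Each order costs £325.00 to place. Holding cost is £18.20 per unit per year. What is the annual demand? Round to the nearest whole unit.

Invert the EOQ relation Q*² = 2DS/H.
From Q* = √(2DS/H): D = Q*²H / (2S) = 1,296² × 18.2 / (2 × 325) = 47029.248.

D ≈ 47,029 cartons per year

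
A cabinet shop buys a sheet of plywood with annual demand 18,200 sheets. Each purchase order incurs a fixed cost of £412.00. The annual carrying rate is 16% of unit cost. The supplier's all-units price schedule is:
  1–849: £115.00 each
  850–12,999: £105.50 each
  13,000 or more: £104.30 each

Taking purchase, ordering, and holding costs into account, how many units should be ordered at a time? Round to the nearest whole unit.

Q* ≈ 943 sheets

Holding cost per unit per year at price C is H = 0.16·C.
For each price level, check whether its EOQ is feasible; otherwise the best quantity at that price is the breakpoint.
Tier 1 (£115.00): EOQ = 902.8 exceeds tier's upper bound 849, so this tier is dominated.
EOQ at £105.50 = 942.6 (feasible in tier 2): TC = 18,200×£105.50 + (18,200/942.6)×412 + (942.6/2)×0.16×£105.50 = £1,936,010.56.
EOQ at £104.30 = 948.0 < 13000, so use break Q=13000: TC = 18,200×£104.30 + (18,200/13000.0)×412 + (13000.0/2)×0.16×£104.30 = £2,007,308.80.
Lowest total cost is £1,936,010.56 at Q = 942.6.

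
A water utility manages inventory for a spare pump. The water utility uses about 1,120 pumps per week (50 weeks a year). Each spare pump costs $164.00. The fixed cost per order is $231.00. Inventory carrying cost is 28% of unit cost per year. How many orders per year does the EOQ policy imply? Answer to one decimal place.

N ≈ 74.6 orders per year

Annual demand D = 1,120 × 50 = 56,000.
Holding cost H = 0.28 × $164.00 = $45.9200 per unit per year.
EOQ = √(2DS/H) = √(2 × 56,000 × 231 / 45.92) ≈ 750.61.
Orders per year = D / Q* = 56,000 / 750.61 ≈ 74.606.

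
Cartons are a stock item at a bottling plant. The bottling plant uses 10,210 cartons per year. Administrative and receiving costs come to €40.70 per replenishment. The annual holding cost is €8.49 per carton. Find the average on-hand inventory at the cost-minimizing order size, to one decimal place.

Average inventory ≈ 156.4 cartons

The optimal lot size = √(2DS/H) = √(2 × 10,210 × 40.7 / 8.49) ≈ 312.88.
Average inventory = Q*/2 ≈ 312.88 / 2 = 156.438.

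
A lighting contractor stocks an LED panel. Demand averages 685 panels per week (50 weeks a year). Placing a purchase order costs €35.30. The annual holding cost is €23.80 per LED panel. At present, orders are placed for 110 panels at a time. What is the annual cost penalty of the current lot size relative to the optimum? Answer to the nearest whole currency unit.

Annual demand D = 685 × 50 = 34,250.
EOQ = √(2DS/H) = √(2 × 34,250 × 35.3 / 23.8) ≈ 318.75.
Cost at Q* = (D/Q*)S + (Q*/2)H = √(2DSH) ≈ €7,586.14.
Cost at Q = 110: (34,250/110)×35.3 + (110/2)×23.8 = €10,991.14 + €1,309.00 = €12,300.14.
Excess = €12,300.14 − €7,586.14 = €4,713.99.

Extra cost ≈ €4,714 per year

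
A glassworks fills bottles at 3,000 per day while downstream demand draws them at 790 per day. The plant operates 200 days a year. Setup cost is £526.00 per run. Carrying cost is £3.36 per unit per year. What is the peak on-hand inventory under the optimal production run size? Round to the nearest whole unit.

I_max ≈ 6,037 bottles

Annual demand D = 790 × 200 = 158,000.
Production build-up factor (1 − d/p) = 1 − 790/3,000 = 0.7367.
Q* = √(2DS / (H(1 − d/p))) = √(2 × 158,000 × 526 / (3.36 × 0.7367)).
= √(166,216,000 / 2.4752) ≈ 8194.666.
Maximum inventory = Q*(1 − d/p) = 8194.666 × 0.7367 ≈ 6036.737.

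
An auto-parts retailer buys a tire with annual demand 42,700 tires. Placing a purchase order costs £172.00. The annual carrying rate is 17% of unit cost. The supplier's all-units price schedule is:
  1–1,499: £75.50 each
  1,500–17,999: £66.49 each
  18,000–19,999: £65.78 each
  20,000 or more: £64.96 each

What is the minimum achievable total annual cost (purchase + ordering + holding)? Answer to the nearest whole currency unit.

Holding cost per unit per year at price C is H = 0.17·C.
Evaluate total cost at each tier's feasible EOQ or, if the EOQ is below the tier, at the tier's minimum quantity.
EOQ at £75.50 = 1069.8 (feasible in tier 1): TC = 42,700×£75.50 + (42,700/1069.8)×172 + (1069.8/2)×0.17×£75.50 = £3,237,580.65.
EOQ at £66.49 = 1140.0 < 1500, so use break Q=1500: TC = 42,700×£66.49 + (42,700/1500.0)×172 + (1500.0/2)×0.17×£66.49 = £2,852,496.74.
EOQ at £65.78 = 1146.1 < 18000, so use break Q=18000: TC = 42,700×£65.78 + (42,700/18000.0)×172 + (18000.0/2)×0.17×£65.78 = £2,909,857.42.
EOQ at £64.96 = 1153.3 < 20000, so use break Q=20000: TC = 42,700×£64.96 + (42,700/20000.0)×172 + (20000.0/2)×0.17×£64.96 = £2,884,591.22.
Lowest total cost among the candidates is at Q = 1500.0.

TC* ≈ £2,852,497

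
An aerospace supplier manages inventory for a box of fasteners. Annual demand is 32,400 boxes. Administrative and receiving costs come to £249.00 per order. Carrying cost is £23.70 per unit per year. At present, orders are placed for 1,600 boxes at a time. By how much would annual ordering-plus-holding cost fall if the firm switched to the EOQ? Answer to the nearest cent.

EOQ = √(2DS/H) = √(2 × 32,400 × 249 / 23.7) ≈ 825.11.
Cost at Q* = (D/Q*)S + (Q*/2)H = √(2DSH) ≈ £19,555.16.
Cost at Q = 1,600: (32,400/1,600)×249 + (1,600/2)×23.7 = £5,042.25 + £18,960.00 = £24,002.25.
Excess = £24,002.25 − £19,555.16 = £4,447.09.

Extra cost ≈ £4,447.09 per year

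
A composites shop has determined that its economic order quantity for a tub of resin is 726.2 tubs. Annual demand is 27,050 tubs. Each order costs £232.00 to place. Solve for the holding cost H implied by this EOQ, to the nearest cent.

Invert the EOQ relation Q*² = 2DS/H.
From Q* = √(2DS/H): H = 2DS / Q*² = 2 × 27,050 × 232 / 726.2² = 23.7998.

H ≈ £23.80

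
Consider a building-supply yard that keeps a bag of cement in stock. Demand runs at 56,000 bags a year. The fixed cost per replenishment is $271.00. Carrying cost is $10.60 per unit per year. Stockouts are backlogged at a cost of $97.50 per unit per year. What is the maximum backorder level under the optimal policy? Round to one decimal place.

S* ≈ 174.7 bags

With planned backorders, Q* = √(2DS/H) · √((H+B)/B).
√(2DS/H) = √(2 × 56,000 × 271 / 10.6) = 1692.157.
√((H+B)/B) = √((10.6+97.5)/97.5) = 1.0530.
Q* ≈ 1781.768.
S* = Q* · H/(H+B) = 1781.768 × 10.6/108.1 ≈ 174.715.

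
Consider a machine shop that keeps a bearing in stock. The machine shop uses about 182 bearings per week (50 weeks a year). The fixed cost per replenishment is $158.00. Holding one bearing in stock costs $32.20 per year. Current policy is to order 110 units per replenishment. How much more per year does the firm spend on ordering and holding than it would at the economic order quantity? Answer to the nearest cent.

Extra cost ≈ $5,219.31 per year

Annual demand D = 182 × 50 = 9,100.
EOQ = √(2DS/H) = √(2 × 9,100 × 158 / 32.2) ≈ 298.84.
Cost at Q* = (D/Q*)S + (Q*/2)H = √(2DSH) ≈ $9,622.59.
Cost at Q = 110: (9,100/110)×158 + (110/2)×32.2 = $13,070.91 + $1,771.00 = $14,841.91.
Excess = $14,841.91 − $9,622.59 = $5,219.31.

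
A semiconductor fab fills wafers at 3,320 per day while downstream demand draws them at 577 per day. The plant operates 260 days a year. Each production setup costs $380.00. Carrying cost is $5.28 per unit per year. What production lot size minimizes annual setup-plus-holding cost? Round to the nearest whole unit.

Q* ≈ 5,112 wafers

Annual demand D = 577 × 260 = 150,020.
Production build-up factor (1 − d/p) = 1 − 577/3,320 = 0.8262.
Q* = √(2DS / (H(1 − d/p))) = √(2 × 150,020 × 380 / (5.28 × 0.8262)).
= √(114,015,200 / 4.3624) ≈ 5112.350.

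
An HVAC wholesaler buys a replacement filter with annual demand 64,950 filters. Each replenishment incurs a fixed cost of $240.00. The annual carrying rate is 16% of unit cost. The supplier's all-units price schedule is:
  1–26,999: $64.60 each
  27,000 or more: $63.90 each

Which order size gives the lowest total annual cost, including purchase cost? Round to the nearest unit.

Holding cost per unit per year at price C is H = 0.16·C.
Candidates are each tier's EOQ (if it falls in that tier) and each price-break quantity.
EOQ at $64.60 = 1736.7 (feasible in tier 1): TC = 64,950×$64.60 + (64,950/1736.7)×240 + (1736.7/2)×0.16×$64.60 = $4,213,720.91.
EOQ at $63.90 = 1746.2 < 27000, so use break Q=27000: TC = 64,950×$63.90 + (64,950/27000.0)×240 + (27000.0/2)×0.16×$63.90 = $4,288,906.33.
Lowest total cost is $4,213,720.91 at Q = 1736.7.

Q* ≈ 1,737 filters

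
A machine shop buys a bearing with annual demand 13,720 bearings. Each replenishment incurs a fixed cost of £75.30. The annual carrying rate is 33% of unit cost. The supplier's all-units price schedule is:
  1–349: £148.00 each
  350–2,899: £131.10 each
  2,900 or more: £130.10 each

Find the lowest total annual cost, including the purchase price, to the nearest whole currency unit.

Holding cost per unit per year at price C is H = 0.33·C.
Evaluate total cost at each tier's feasible EOQ or, if the EOQ is below the tier, at the tier's minimum quantity.
EOQ at £148.00 = 205.7 (feasible in tier 1): TC = 13,720×£148.00 + (13,720/205.7)×75.3 + (205.7/2)×0.33×£148.00 = £2,040,605.63.
EOQ at £131.10 = 218.5 < 350, so use break Q=350: TC = 13,720×£131.10 + (13,720/350.0)×75.3 + (350.0/2)×0.33×£131.10 = £1,809,214.78.
EOQ at £130.10 = 219.4 < 2900, so use break Q=2900: TC = 13,720×£130.10 + (13,720/2900.0)×75.3 + (2900.0/2)×0.33×£130.10 = £1,847,581.10.
Lowest total cost among the candidates is at Q = 350.0.

TC* ≈ £1,809,215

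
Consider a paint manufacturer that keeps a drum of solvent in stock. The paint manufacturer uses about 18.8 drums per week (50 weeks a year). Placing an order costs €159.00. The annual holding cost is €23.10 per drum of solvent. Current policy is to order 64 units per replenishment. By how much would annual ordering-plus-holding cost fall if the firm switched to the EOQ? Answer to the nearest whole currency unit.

Annual demand D = 18.8 × 50 = 940.
EOQ = √(2DS/H) = √(2 × 940 × 159 / 23.1) ≈ 113.76.
Cost at Q* = (D/Q*)S + (Q*/2)H = √(2DSH) ≈ €2,627.75.
Cost at Q = 64: (940/64)×159 + (64/2)×23.1 = €2,335.31 + €739.20 = €3,074.51.
Excess = €3,074.51 − €2,627.75 = €446.77.

Extra cost ≈ €447 per year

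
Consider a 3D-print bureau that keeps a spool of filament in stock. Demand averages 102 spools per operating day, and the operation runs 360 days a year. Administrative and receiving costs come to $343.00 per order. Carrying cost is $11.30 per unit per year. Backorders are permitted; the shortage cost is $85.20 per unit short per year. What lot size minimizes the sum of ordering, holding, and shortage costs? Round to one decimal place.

Annual demand D = 102 × 360 = 36,720.
With planned backorders, Q* = √(2DS/H) · √((H+B)/B).
√(2DS/H) = √(2 × 36,720 × 343 / 11.3) = 1493.049.
√((H+B)/B) = √((11.3+85.2)/85.2) = 1.0643.
Q* ≈ 1588.979.

Q* ≈ 1,589.0 spools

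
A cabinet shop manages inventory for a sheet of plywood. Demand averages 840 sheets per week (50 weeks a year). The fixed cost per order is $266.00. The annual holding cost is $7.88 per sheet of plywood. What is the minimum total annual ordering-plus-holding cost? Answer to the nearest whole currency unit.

TC* ≈ $13,269

Annual demand D = 840 × 50 = 42,000.
EOQ = √(2DS/H) = √(2 × 42,000 × 266 / 7.88) ≈ 1683.90.
At the optimum the two cost components are equal, so total cost = 2·(Q*/2)H = Q*·H.
Minimum total = √(2DSH) = √(2 × 42,000 × 266 × 7.88) ≈ 13269.164.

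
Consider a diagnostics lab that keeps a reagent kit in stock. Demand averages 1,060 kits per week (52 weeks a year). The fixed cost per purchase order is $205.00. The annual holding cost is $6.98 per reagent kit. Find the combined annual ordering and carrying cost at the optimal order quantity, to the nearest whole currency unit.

TC* ≈ $12,560

Annual demand D = 1,060 × 52 = 55,120.
EOQ = √(2DS/H) = √(2 × 55,120 × 205 / 6.98) ≈ 1799.36.
At Q*, ordering cost (D/Q*)S equals holding cost (Q*/2)H, each = √(DSH/2).
Minimum total = √(2DSH) = √(2 × 55,120 × 205 × 6.98) ≈ 12559.555.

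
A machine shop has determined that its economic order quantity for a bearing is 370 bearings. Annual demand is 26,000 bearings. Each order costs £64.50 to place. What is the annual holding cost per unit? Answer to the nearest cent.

The basic EOQ model gives Q* = √(2DS/H); rearrange for the unknown.
From Q* = √(2DS/H): H = 2DS / Q*² = 2 × 26,000 × 64.5 / 370² = 24.4996.

H ≈ £24.50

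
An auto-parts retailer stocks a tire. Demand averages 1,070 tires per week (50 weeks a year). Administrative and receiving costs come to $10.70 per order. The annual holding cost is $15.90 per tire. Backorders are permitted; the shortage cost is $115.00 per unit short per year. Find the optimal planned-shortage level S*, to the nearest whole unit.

Annual demand D = 1,070 × 50 = 53,500.
With planned backorders, Q* = √(2DS/H) · √((H+B)/B).
√(2DS/H) = √(2 × 53,500 × 10.7 / 15.9) = 268.340.
√((H+B)/B) = √((15.9+115)/115) = 1.0669.
Q* ≈ 286.290.
S* = Q* · H/(H+B) = 286.290 × 15.9/130.9 ≈ 34.775.

S* ≈ 35 tires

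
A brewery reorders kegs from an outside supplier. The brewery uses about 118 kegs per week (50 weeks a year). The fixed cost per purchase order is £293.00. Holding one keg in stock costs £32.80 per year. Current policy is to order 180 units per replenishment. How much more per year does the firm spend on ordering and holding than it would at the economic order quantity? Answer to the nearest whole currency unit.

Annual demand D = 118 × 50 = 5,900.
EOQ = √(2DS/H) = √(2 × 5,900 × 293 / 32.8) ≈ 324.67.
Cost at Q* = (D/Q*)S + (Q*/2)H = √(2DSH) ≈ £10,649.07.
Cost at Q = 180: (5,900/180)×293 + (180/2)×32.8 = £9,603.89 + £2,952.00 = £12,555.89.
Excess = £12,555.89 − £10,649.07 = £1,906.82.

Extra cost ≈ £1,907 per year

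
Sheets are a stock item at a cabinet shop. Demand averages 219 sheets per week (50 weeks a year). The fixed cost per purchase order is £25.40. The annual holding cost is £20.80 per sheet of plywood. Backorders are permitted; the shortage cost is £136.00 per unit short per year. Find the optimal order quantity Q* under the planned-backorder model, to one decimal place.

Q* ≈ 175.6 sheets

Annual demand D = 219 × 50 = 10,950.
With planned backorders, Q* = √(2DS/H) · √((H+B)/B).
√(2DS/H) = √(2 × 10,950 × 25.4 / 20.8) = 163.534.
√((H+B)/B) = √((20.8+136)/136) = 1.0738.
Q* ≈ 175.594.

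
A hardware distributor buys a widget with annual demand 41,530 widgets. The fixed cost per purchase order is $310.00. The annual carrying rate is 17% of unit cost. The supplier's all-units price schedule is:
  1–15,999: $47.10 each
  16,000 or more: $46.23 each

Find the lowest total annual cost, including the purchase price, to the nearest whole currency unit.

Holding cost per unit per year at price C is H = 0.17·C.
For each price level, check whether its EOQ is feasible; otherwise the best quantity at that price is the breakpoint.
EOQ at $47.10 = 1793.3 (feasible in tier 1): TC = 41,530×$47.10 + (41,530/1793.3)×310 + (1793.3/2)×0.17×$47.10 = $1,970,421.59.
EOQ at $46.23 = 1810.0 < 16000, so use break Q=16000: TC = 41,530×$46.23 + (41,530/16000.0)×310 + (16000.0/2)×0.17×$46.23 = $1,983,609.34.
Lowest total cost among the candidates is at Q = 1793.3.

TC* ≈ $1,970,422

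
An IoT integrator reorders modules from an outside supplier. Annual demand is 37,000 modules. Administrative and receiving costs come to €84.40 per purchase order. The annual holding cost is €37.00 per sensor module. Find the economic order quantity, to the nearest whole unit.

EOQ = √(2DS / H) = √(2 × 37,000 × 84.4 / 37).
= √(6,245,600 / 37) = √168,800 ≈ 410.853.

Q* ≈ 411 modules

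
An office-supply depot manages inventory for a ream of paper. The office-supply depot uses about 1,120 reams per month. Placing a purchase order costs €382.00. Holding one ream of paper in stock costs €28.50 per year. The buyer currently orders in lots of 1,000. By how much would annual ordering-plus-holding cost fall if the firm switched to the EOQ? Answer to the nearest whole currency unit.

Extra cost ≈ €2,277 per year

Annual demand D = 1,120 × 12 = 13,440.
EOQ = √(2DS/H) = √(2 × 13,440 × 382 / 28.5) ≈ 600.24.
Cost at Q* = (D/Q*)S + (Q*/2)H = √(2DSH) ≈ €17,106.80.
Cost at Q = 1,000: (13,440/1,000)×382 + (1,000/2)×28.5 = €5,134.08 + €14,250.00 = €19,384.08.
Excess = €19,384.08 − €17,106.80 = €2,277.28.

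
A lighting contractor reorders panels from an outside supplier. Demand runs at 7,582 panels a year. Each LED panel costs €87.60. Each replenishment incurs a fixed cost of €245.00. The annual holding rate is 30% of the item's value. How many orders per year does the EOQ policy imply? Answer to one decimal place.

N ≈ 20.2 orders per year

Holding cost H = 0.30 × €87.60 = €26.2800 per unit per year.
EOQ = √(2DS/H) = √(2 × 7,582 × 245 / 26.28) ≈ 375.99.
Orders per year = D / Q* = 7,582 / 375.99 ≈ 20.165.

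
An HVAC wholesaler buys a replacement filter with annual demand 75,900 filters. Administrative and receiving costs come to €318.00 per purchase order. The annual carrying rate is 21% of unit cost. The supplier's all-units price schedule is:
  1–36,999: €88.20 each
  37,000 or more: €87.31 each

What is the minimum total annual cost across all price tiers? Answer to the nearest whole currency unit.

Holding cost per unit per year at price C is H = 0.21·C.
Evaluate total cost at each tier's feasible EOQ or, if the EOQ is below the tier, at the tier's minimum quantity.
EOQ at €88.20 = 1614.4 (feasible in tier 1): TC = 75,900×€88.20 + (75,900/1614.4)×318 + (1614.4/2)×0.21×€88.20 = €6,724,281.53.
EOQ at €87.31 = 1622.6 < 37000, so use break Q=37000: TC = 75,900×€87.31 + (75,900/37000.0)×318 + (37000.0/2)×0.21×€87.31 = €6,966,680.68.
Lowest total cost among the candidates is at Q = 1614.4.

TC* ≈ €6,724,282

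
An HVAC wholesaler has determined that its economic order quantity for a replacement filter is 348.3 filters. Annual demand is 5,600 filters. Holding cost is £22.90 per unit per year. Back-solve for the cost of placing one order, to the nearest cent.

S ≈ £248.04

Invert the EOQ relation Q*² = 2DS/H.
From Q* = √(2DS/H): S = Q*²H / (2D) = 348.3² × 22.9 / (2 × 5,600) = 248.0415.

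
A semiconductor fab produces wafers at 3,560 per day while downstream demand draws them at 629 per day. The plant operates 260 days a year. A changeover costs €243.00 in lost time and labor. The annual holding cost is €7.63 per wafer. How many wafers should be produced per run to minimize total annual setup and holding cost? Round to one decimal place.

Annual demand D = 629 × 260 = 163,540.
Production build-up factor (1 − d/p) = 1 − 629/3,560 = 0.8233.
Q* = √(2DS / (H(1 − d/p))) = √(2 × 163,540 × 243 / (7.63 × 0.8233)).
= √(79,480,440 / 6.2819) ≈ 3557.009.

Q* ≈ 3,557.0 wafers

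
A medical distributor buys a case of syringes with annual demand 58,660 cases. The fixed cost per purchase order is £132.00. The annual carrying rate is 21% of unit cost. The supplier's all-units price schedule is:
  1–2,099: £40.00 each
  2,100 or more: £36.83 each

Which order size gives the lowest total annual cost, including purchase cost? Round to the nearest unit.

Holding cost per unit per year at price C is H = 0.21·C.
Evaluate total cost at each tier's feasible EOQ or, if the EOQ is below the tier, at the tier's minimum quantity.
EOQ at £40.00 = 1357.8 (feasible in tier 1): TC = 58,660×£40.00 + (58,660/1357.8)×132 + (1357.8/2)×0.21×£40.00 = £2,357,805.46.
EOQ at £36.83 = 1415.0 < 2100, so use break Q=2100: TC = 58,660×£36.83 + (58,660/2100.0)×132 + (2100.0/2)×0.21×£36.83 = £2,172,256.02.
Lowest total cost is £2,172,256.02 at Q = 2100.0.

Q* ≈ 2,100 cases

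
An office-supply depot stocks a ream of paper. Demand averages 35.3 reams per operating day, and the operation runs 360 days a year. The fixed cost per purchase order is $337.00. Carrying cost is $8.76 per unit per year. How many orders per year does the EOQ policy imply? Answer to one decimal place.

Annual demand D = 35.3 × 360 = 12,708.
Q* = √(2DS/H) = √(2 × 12,708 × 337 / 8.76) ≈ 988.82.
Orders per year = D / Q* = 12,708 / 988.82 ≈ 12.852.

N ≈ 12.9 orders per year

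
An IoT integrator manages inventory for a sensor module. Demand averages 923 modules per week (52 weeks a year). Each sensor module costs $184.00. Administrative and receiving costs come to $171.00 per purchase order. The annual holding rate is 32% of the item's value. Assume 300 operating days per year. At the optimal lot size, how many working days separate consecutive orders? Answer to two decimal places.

T ≈ 3.30 days

Annual demand D = 923 × 52 = 47,996.
Holding cost H = 0.32 × $184.00 = $58.8800 per unit per year.
Q* = √(2DS/H) = √(2 × 47,996 × 171 / 58.88) ≈ 528.00.
Cycle time = Q*/D × 300 = 528.00 / 47,996 × 300 ≈ 3.300 days.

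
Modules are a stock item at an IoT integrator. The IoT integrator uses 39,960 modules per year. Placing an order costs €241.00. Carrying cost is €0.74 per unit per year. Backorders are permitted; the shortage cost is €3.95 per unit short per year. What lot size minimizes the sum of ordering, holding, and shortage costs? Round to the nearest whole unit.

With planned backorders, Q* = √(2DS/H) · √((H+B)/B).
√(2DS/H) = √(2 × 39,960 × 241 / 0.74) = 5101.764.
√((H+B)/B) = √((0.74+3.95)/3.95) = 1.0897.
Q* ≈ 5559.148.

Q* ≈ 5,559 modules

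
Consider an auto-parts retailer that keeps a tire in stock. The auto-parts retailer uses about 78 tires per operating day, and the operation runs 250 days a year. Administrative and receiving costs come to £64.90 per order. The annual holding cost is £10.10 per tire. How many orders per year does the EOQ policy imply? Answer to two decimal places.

Annual demand D = 78 × 250 = 19,500.
EOQ = √(2DS/H) = √(2 × 19,500 × 64.9 / 10.1) ≈ 500.60.
Orders per year = D / Q* = 19,500 / 500.60 ≈ 38.953.

N ≈ 38.95 orders per year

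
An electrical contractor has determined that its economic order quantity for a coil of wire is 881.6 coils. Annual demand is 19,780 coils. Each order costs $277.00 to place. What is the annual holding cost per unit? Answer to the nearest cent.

The basic EOQ model gives Q* = √(2DS/H); rearrange for the unknown.
From Q* = √(2DS/H): H = 2DS / Q*² = 2 × 19,780 × 277 / 881.6² = 14.0991.

H ≈ $14.10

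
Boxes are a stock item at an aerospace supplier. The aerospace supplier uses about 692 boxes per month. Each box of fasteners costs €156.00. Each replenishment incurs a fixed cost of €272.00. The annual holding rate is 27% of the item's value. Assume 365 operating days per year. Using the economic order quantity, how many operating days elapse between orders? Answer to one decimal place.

T ≈ 14.4 days

Annual demand D = 692 × 12 = 8,304.
Holding cost H = 0.27 × €156.00 = €42.1200 per unit per year.
Q* = √(2DS/H) = √(2 × 8,304 × 272 / 42.12) ≈ 327.49.
Cycle time = Q*/D × 365 = 327.49 / 8,304 × 365 ≈ 14.395 days.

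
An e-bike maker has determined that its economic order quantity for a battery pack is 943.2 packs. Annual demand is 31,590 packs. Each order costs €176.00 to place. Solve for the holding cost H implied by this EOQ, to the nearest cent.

H ≈ €12.50

Invert the EOQ relation Q*² = 2DS/H.
From Q* = √(2DS/H): H = 2DS / Q*² = 2 × 31,590 × 176 / 943.2² = 12.4993.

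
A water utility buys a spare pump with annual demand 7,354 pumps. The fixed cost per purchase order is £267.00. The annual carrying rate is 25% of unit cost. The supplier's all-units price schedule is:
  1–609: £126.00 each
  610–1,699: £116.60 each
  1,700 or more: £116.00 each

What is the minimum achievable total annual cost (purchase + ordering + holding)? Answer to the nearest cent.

Holding cost per unit per year at price C is H = 0.25·C.
Evaluate total cost at each tier's feasible EOQ or, if the EOQ is below the tier, at the tier's minimum quantity.
EOQ at £126.00 = 353.1 (feasible in tier 1): TC = 7,354×£126.00 + (7,354/353.1)×267 + (353.1/2)×0.25×£126.00 = £937,726.12.
EOQ at £116.60 = 367.0 < 610, so use break Q=610: TC = 7,354×£116.60 + (7,354/610.0)×267 + (610.0/2)×0.25×£116.60 = £869,586.03.
EOQ at £116.00 = 368.0 < 1700, so use break Q=1700: TC = 7,354×£116.00 + (7,354/1700.0)×267 + (1700.0/2)×0.25×£116.00 = £878,869.01.
Lowest total cost among the candidates is at Q = 610.0.

TC* ≈ £869,586.03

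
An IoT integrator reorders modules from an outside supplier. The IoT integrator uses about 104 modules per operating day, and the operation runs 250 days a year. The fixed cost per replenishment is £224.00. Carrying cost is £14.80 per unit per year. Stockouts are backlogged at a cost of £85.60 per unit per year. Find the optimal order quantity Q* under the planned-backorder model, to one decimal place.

Annual demand D = 104 × 250 = 26,000.
With planned backorders, Q* = √(2DS/H) · √((H+B)/B).
√(2DS/H) = √(2 × 26,000 × 224 / 14.8) = 887.145.
√((H+B)/B) = √((14.8+85.6)/85.6) = 1.0830.
Q* ≈ 960.782.

Q* ≈ 960.8 modules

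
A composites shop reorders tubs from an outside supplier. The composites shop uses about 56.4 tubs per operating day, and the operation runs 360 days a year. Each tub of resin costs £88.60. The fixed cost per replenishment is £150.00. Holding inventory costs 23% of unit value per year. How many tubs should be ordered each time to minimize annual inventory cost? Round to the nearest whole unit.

Annual demand D = 56.4 × 360 = 20,304.
Holding cost H = 0.23 × £88.60 = £20.3780 per unit per year.
EOQ = √(2DS / H) = √(2 × 20,304 × 150 / 20.378).
= √(6,091,200 / 20.378) = √298,910.5899 ≈ 546.727.

Q* ≈ 547 tubs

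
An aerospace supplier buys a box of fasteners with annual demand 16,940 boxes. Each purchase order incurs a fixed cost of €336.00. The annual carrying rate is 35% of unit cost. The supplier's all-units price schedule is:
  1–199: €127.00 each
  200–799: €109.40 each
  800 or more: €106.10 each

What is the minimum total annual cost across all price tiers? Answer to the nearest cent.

Holding cost per unit per year at price C is H = 0.35·C.
Evaluate total cost at each tier's feasible EOQ or, if the EOQ is below the tier, at the tier's minimum quantity.
Tier 1 (€127.00): EOQ = 506.1 exceeds tier's upper bound 199, so this tier is dominated.
EOQ at €109.40 = 545.3 (feasible in tier 2): TC = 16,940×€109.40 + (16,940/545.3)×336 + (545.3/2)×0.35×€109.40 = €1,874,113.77.
EOQ at €106.10 = 553.7 < 800, so use break Q=800: TC = 16,940×€106.10 + (16,940/800.0)×336 + (800.0/2)×0.35×€106.10 = €1,819,302.80.
Lowest total cost among the candidates is at Q = 800.0.

TC* ≈ €1,819,302.80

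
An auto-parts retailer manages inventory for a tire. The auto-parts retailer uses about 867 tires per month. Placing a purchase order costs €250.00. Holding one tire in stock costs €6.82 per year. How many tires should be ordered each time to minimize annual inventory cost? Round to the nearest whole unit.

Annual demand D = 867 × 12 = 10,404.
EOQ = √(2DS / H) = √(2 × 10,404 × 250 / 6.82).
= √(5,202,000 / 6.82) = √762,756.5982 ≈ 873.359.

Q* ≈ 873 tires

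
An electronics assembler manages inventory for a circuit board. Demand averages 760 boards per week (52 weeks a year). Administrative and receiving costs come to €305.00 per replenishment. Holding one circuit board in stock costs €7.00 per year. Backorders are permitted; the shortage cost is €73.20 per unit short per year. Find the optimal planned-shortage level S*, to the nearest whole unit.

Annual demand D = 760 × 52 = 39,520.
With planned backorders, Q* = √(2DS/H) · √((H+B)/B).
√(2DS/H) = √(2 × 39,520 × 305 / 7) = 1855.771.
√((H+B)/B) = √((7+73.2)/73.2) = 1.0467.
Q* ≈ 1942.478.
S* = Q* · H/(H+B) = 1942.478 × 7/80.2 ≈ 169.543.

S* ≈ 170 boards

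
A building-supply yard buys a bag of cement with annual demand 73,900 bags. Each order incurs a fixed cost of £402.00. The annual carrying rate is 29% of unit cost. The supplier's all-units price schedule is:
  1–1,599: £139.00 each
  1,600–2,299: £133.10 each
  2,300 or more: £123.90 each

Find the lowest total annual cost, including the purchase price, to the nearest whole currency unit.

Holding cost per unit per year at price C is H = 0.29·C.
For each price level, check whether its EOQ is feasible; otherwise the best quantity at that price is the breakpoint.
EOQ at £139.00 = 1214.1 (feasible in tier 1): TC = 73,900×£139.00 + (73,900/1214.1)×402 + (1214.1/2)×0.29×£139.00 = £10,321,039.17.
EOQ at £133.10 = 1240.7 < 1600, so use break Q=1600: TC = 73,900×£133.10 + (73,900/1600.0)×402 + (1600.0/2)×0.29×£133.10 = £9,885,536.57.
EOQ at £123.90 = 1285.9 < 2300, so use break Q=2300: TC = 73,900×£123.90 + (73,900/2300.0)×402 + (2300.0/2)×0.29×£123.90 = £9,210,447.08.
Lowest total cost among the candidates is at Q = 2300.0.

TC* ≈ £9,210,447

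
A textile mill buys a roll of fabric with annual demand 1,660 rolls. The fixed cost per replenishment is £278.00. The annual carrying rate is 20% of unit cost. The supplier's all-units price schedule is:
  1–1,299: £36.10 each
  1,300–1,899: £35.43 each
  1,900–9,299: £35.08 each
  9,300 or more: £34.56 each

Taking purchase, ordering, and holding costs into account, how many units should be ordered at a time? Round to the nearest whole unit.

Q* ≈ 358 rolls

Holding cost per unit per year at price C is H = 0.20·C.
For each price level, check whether its EOQ is feasible; otherwise the best quantity at that price is the breakpoint.
EOQ at £36.10 = 357.5 (feasible in tier 1): TC = 1,660×£36.10 + (1,660/357.5)×278 + (357.5/2)×0.20×£36.10 = £62,507.43.
EOQ at £35.43 = 360.9 < 1300, so use break Q=1300: TC = 1,660×£35.43 + (1,660/1300.0)×278 + (1300.0/2)×0.20×£35.43 = £63,774.68.
EOQ at £35.08 = 362.7 < 1900, so use break Q=1900: TC = 1,660×£35.08 + (1,660/1900.0)×278 + (1900.0/2)×0.20×£35.08 = £65,140.88.
EOQ at £34.56 = 365.4 < 9300, so use break Q=9300: TC = 1,660×£34.56 + (1,660/9300.0)×278 + (9300.0/2)×0.20×£34.56 = £89,560.02.
Lowest total cost is £62,507.43 at Q = 357.5.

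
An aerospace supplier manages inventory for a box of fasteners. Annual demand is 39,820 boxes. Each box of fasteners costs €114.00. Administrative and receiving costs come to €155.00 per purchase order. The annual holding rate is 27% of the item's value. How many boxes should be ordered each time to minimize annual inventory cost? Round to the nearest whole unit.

Q* ≈ 633 boxes

Holding cost H = 0.27 × €114.00 = €30.7800 per unit per year.
EOQ = √(2DS / H) = √(2 × 39,820 × 155 / 30.78).
= √(12,344,200 / 30.78) = √401,046.1339 ≈ 633.282.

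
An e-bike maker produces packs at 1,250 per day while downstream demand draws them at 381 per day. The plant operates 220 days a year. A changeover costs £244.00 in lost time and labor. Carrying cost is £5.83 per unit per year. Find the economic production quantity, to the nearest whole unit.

Annual demand D = 381 × 220 = 83,820.
Production build-up factor (1 − d/p) = 1 − 381/1,250 = 0.6952.
Q* = √(2DS / (H(1 − d/p))) = √(2 × 83,820 × 244 / (5.83 × 0.6952)).
= √(40,904,160 / 4.053) ≈ 3176.834.

Q* ≈ 3,177 packs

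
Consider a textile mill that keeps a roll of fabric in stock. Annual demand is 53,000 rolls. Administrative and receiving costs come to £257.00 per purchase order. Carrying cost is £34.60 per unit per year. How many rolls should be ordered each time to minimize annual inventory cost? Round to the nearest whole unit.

EOQ = √(2DS / H) = √(2 × 53,000 × 257 / 34.6).
= √(27,242,000 / 34.6) = √787,341.0405 ≈ 887.322.

Q* ≈ 887 rolls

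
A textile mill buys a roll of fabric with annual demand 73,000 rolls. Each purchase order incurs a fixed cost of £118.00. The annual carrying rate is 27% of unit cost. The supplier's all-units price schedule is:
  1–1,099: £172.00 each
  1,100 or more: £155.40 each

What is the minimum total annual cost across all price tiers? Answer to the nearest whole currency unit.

TC* ≈ £11,375,108

Holding cost per unit per year at price C is H = 0.27·C.
Evaluate total cost at each tier's feasible EOQ or, if the EOQ is below the tier, at the tier's minimum quantity.
EOQ at £172.00 = 609.1 (feasible in tier 1): TC = 73,000×£172.00 + (73,000/609.1)×118 + (609.1/2)×0.27×£172.00 = £12,584,285.48.
EOQ at £155.40 = 640.8 < 1100, so use break Q=1100: TC = 73,000×£155.40 + (73,000/1100.0)×118 + (1100.0/2)×0.27×£155.40 = £11,375,107.81.
Lowest total cost among the candidates is at Q = 1100.0.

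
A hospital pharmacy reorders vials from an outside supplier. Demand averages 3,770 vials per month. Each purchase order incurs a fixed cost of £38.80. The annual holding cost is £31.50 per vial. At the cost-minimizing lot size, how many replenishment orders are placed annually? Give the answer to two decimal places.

N ≈ 135.51 orders per year

Annual demand D = 3,770 × 12 = 45,240.
Q* = √(2DS/H) = √(2 × 45,240 × 38.8 / 31.5) ≈ 333.84.
Orders per year = D / Q* = 45,240 / 333.84 ≈ 135.514.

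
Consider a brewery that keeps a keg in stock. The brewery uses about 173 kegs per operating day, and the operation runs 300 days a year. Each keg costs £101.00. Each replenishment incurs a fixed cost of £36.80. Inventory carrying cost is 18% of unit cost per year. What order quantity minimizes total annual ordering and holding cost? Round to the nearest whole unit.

Annual demand D = 173 × 300 = 51,900.
Holding cost H = 0.18 × £101.00 = £18.1800 per unit per year.
EOQ = √(2DS / H) = √(2 × 51,900 × 36.8 / 18.18).
= √(3,819,840 / 18.18) = √210,112.2112 ≈ 458.380.

Q* ≈ 458 kegs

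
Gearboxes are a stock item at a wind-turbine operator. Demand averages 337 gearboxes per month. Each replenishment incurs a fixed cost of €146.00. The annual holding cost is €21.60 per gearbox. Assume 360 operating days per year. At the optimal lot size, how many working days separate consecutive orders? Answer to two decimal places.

T ≈ 20.81 days

Annual demand D = 337 × 12 = 4,044.
EOQ = √(2DS/H) = √(2 × 4,044 × 146 / 21.6) ≈ 233.81.
Cycle time = Q*/D × 360 = 233.81 / 4,044 × 360 ≈ 20.814 days.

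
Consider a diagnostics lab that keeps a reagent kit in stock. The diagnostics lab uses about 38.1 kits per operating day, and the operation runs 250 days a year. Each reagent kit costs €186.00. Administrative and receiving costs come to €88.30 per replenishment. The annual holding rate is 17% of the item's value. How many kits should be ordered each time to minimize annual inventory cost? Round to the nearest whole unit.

Annual demand D = 38.1 × 250 = 9,525.
Holding cost H = 0.17 × €186.00 = €31.6200 per unit per year.
EOQ = √(2DS / H) = √(2 × 9,525 × 88.3 / 31.62).
= √(1,682,115 / 31.62) = √53,197.8178 ≈ 230.647.

Q* ≈ 231 kits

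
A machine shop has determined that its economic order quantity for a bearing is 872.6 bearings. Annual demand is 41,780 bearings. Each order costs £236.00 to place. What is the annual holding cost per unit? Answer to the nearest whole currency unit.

Invert the EOQ relation Q*² = 2DS/H.
From Q* = √(2DS/H): H = 2DS / Q*² = 2 × 41,780 × 236 / 872.6² = 25.8988.

H ≈ £26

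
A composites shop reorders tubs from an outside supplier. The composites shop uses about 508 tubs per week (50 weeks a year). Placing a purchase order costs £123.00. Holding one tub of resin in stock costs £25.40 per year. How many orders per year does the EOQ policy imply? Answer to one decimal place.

Annual demand D = 508 × 50 = 25,400.
Q* = √(2DS/H) = √(2 × 25,400 × 123 / 25.4) ≈ 495.98.
Orders per year = D / Q* = 25,400 / 495.98 ≈ 51.211.

N ≈ 51.2 orders per year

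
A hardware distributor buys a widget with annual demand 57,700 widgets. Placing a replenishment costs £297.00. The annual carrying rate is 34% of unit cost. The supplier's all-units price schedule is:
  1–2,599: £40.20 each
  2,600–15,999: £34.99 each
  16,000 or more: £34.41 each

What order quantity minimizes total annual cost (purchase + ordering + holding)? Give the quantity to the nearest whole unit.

Q* ≈ 2,600 widgets

Holding cost per unit per year at price C is H = 0.34·C.
For each price level, check whether its EOQ is feasible; otherwise the best quantity at that price is the breakpoint.
EOQ at £40.20 = 1583.5 (feasible in tier 1): TC = 57,700×£40.20 + (57,700/1583.5)×297 + (1583.5/2)×0.34×£40.20 = £2,341,183.81.
EOQ at £34.99 = 1697.3 < 2600, so use break Q=2600: TC = 57,700×£34.99 + (57,700/2600.0)×297 + (2600.0/2)×0.34×£34.99 = £2,040,979.70.
EOQ at £34.41 = 1711.6 < 16000, so use break Q=16000: TC = 57,700×£34.41 + (57,700/16000.0)×297 + (16000.0/2)×0.34×£34.41 = £2,080,123.26.
Lowest total cost is £2,040,979.70 at Q = 2600.0.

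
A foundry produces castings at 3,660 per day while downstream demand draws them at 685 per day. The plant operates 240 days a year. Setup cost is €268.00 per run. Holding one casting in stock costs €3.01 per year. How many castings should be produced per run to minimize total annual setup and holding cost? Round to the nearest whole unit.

Annual demand D = 685 × 240 = 164,400.
Production build-up factor (1 − d/p) = 1 − 685/3,660 = 0.8128.
Q* = √(2DS / (H(1 − d/p))) = √(2 × 164,400 × 268 / (3.01 × 0.8128)).
= √(88,118,400 / 2.4467) ≈ 6001.325.

Q* ≈ 6,001 castings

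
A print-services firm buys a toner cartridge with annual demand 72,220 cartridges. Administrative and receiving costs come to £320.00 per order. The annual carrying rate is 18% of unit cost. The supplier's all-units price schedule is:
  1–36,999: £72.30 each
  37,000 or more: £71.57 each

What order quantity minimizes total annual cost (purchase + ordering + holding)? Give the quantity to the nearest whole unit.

Q* ≈ 1,885 cartridges

Holding cost per unit per year at price C is H = 0.18·C.
Candidates are each tier's EOQ (if it falls in that tier) and each price-break quantity.
EOQ at £72.30 = 1884.6 (feasible in tier 1): TC = 72,220×£72.30 + (72,220/1884.6)×320 + (1884.6/2)×0.18×£72.30 = £5,246,031.85.
EOQ at £71.57 = 1894.2 < 37000, so use break Q=37000: TC = 72,220×£71.57 + (72,220/37000.0)×320 + (37000.0/2)×0.18×£71.57 = £5,407,738.11.
Lowest total cost is £5,246,031.85 at Q = 1884.6.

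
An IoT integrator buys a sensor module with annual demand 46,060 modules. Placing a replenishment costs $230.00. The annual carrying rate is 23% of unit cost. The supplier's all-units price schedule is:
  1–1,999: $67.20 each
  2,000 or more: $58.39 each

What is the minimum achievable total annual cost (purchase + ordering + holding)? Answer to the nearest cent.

Holding cost per unit per year at price C is H = 0.23·C.
For each price level, check whether its EOQ is feasible; otherwise the best quantity at that price is the breakpoint.
EOQ at $67.20 = 1170.8 (feasible in tier 1): TC = 46,060×$67.20 + (46,060/1170.8)×230 + (1170.8/2)×0.23×$67.20 = $3,113,328.29.
EOQ at $58.39 = 1256.1 < 2000, so use break Q=2000: TC = 46,060×$58.39 + (46,060/2000.0)×230 + (2000.0/2)×0.23×$58.39 = $2,708,170.00.
Lowest total cost among the candidates is at Q = 2000.0.

TC* ≈ $2,708,170.00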